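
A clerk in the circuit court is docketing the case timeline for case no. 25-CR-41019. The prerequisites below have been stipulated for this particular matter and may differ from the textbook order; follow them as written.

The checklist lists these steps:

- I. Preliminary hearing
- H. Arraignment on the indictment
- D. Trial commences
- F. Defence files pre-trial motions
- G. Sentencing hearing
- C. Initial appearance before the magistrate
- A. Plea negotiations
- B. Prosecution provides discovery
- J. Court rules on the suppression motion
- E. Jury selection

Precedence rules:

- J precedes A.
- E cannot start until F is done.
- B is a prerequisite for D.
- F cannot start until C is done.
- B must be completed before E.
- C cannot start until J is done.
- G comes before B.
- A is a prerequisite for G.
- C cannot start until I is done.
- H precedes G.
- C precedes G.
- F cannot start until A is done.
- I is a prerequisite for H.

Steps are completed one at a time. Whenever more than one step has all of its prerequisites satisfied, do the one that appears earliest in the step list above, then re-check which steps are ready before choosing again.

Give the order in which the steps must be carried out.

I H J C A F G B D E

I and J have no prerequisites; I is listed earlier, so I is first.
H now also ready, so the ready set is {H, J}; H is listed earlier → H.
J is the only step now ready → J.
C and A are both available; C is listed earlier → C.
That leaves A as the only ready step → A.
F and G are both available; F is listed earlier → F.
That leaves G as the only ready step → G.
Next only B has its prerequisites met → B.
Ready: D and E. D is listed earlier → D.
Next only E has its prerequisites met → E.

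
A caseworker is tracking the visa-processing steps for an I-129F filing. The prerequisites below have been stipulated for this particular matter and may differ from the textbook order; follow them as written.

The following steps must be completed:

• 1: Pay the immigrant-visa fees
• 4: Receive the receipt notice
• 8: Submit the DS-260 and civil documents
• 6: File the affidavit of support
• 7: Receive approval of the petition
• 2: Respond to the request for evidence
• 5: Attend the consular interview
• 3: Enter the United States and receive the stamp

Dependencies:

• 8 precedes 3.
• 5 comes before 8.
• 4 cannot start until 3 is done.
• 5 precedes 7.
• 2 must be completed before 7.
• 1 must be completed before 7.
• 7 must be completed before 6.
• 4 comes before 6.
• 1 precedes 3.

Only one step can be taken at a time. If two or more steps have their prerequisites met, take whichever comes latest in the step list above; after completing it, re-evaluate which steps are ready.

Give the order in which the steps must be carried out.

5 2 8 1 3 7 4 6

5, 2 and 1 have no prerequisites; 5 is listed later, so 5 is first.
Ready: 2, 8 and 1. 2 is listed later → 2.
8 and 1 are both available; 8 is listed later → 8.
1 is the only step now ready → 1.
3 and 7 are both available; 3 is listed later → 3.
4 now also ready, so the ready set is {7, 4}; 7 is listed later → 7.
4 needed 3, now all done → 4.
6 is the only step now ready → 6.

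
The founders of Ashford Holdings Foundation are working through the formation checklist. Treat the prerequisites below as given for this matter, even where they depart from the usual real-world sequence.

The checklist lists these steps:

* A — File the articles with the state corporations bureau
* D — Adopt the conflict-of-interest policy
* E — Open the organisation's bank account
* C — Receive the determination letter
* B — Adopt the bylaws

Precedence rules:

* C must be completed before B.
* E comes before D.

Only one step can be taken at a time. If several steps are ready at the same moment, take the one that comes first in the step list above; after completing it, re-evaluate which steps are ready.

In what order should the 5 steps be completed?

A → E → D → C → B

Nothing is required for A, E and C. A is listed earlier → A first.
Now E and C have their prerequisites met. E is listed earlier, so E next.
Ready: D and C. D is listed earlier → D.
That leaves C as the only ready step → C.
That leaves B as the only ready step → B.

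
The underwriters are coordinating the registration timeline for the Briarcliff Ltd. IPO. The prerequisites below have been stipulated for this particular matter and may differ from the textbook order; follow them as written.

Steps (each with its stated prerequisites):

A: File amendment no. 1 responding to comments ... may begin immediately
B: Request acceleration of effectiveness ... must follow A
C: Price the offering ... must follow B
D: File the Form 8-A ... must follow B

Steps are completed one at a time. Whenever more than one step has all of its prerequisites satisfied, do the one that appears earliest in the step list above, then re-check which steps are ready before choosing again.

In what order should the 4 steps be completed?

A, B, C, D

Only A has no prerequisites, so it is first.
That leaves B as the only ready step → B.
Ready: C and D. C is listed earlier → C.
D needed B, now all done → D.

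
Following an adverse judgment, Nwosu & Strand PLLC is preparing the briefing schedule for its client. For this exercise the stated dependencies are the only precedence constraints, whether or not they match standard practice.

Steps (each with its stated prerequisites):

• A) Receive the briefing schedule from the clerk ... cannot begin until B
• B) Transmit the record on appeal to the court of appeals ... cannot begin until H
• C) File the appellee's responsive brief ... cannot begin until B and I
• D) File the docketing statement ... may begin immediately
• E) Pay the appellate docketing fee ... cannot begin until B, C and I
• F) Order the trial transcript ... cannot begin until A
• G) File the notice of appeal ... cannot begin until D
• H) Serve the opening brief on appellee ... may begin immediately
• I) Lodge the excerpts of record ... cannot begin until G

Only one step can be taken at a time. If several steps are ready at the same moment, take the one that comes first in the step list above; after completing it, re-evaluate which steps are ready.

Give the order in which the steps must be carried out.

Nothing is required for D and H. D is listed earlier → D first.
Ready: G and H. G is listed earlier → G.
H and I are both available; H is listed earlier → H.
Now B and I have their prerequisites met. B is listed earlier, so B next.
A now also ready, so the ready set is {A, I}; A is listed earlier → A.
Now F and I have their prerequisites met. F is listed earlier, so F next.
Next only I has its prerequisites met → I.
C needed B and I, now all done → C.
E needed B, C and I, now all done → E.

D G H B A F I C E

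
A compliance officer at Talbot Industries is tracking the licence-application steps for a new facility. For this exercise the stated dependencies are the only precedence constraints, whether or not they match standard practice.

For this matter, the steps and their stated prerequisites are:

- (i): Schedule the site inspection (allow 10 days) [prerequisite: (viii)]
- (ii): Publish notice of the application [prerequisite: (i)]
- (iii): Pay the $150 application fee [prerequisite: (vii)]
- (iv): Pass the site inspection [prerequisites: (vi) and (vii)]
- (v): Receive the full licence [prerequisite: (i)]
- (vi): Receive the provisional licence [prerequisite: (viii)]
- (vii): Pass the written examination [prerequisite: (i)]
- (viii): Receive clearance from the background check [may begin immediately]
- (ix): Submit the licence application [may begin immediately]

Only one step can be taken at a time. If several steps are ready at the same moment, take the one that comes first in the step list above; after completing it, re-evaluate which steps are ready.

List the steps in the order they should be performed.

(viii) → (i) → (ii) → (v) → (vi) → (vii) → (iii) → (iv) → (ix)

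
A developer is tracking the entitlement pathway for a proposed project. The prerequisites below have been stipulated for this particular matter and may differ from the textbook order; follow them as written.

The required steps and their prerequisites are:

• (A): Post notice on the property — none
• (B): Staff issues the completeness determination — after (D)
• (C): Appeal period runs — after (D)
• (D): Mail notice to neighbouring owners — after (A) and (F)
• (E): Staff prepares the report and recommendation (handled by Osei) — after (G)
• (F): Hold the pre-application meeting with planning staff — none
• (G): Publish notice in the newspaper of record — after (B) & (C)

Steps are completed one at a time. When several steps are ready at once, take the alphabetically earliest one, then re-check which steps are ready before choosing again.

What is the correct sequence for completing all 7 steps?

(A) (F) (D) (B) (C) (G) (E)

Nothing is required for (A) and (F). (A) has the earlier label → (A) first.
(F) is the only step now ready → (F).
Next only (D) has its prerequisites met → (D).
Now (B) and (C) have their prerequisites met. (B) has the earlier label, so (B) next.
(C) needed (D), now all done → (C).
(G) is the only step now ready → (G).
(E) is the only step now ready → (E).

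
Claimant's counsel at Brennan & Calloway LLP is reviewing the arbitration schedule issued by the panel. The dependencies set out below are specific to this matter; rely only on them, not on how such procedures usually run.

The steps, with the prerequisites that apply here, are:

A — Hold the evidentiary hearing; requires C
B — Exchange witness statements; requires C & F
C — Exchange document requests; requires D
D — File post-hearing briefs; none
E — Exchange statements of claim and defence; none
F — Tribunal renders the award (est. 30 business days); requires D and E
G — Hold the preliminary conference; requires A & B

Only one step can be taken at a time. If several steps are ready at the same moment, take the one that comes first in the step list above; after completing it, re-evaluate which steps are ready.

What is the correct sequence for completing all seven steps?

Nothing is required for D and E. D is listed earlier → D first.
C now also ready, so the ready set is {C, E}; C is listed earlier → C.
A now also ready, so the ready set is {A, E}; A is listed earlier → A.
That leaves E as the only ready step → E.
Next only F has its prerequisites met → F.
B needed C and F, now all done → B.
G needed A and B, now all done → G.

D → C → A → E → F → B → G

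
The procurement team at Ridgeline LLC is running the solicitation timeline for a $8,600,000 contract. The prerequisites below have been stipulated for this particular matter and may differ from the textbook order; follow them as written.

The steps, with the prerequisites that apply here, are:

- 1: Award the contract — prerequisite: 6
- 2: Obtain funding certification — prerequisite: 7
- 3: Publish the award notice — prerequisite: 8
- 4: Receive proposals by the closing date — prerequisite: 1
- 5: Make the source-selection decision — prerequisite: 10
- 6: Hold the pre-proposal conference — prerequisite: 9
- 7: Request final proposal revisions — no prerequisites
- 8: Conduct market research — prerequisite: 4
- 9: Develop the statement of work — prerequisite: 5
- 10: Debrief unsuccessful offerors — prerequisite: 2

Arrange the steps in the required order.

7 has no prerequisites → 7 first.
2 needed 7, now all done → 2.
10 needed 2, now all done → 10.
Next only 5 has its prerequisites met → 5.
9 needed 5, now all done → 9.
6 is the only step now ready → 6.
1 is the only step now ready → 1.
4 needed 1, now all done → 4.
8 needed 4, now all done → 8.
3 needed 8, now all done → 3.

7, 2, 10, 5, 9, 6, 1, 4, 8, 3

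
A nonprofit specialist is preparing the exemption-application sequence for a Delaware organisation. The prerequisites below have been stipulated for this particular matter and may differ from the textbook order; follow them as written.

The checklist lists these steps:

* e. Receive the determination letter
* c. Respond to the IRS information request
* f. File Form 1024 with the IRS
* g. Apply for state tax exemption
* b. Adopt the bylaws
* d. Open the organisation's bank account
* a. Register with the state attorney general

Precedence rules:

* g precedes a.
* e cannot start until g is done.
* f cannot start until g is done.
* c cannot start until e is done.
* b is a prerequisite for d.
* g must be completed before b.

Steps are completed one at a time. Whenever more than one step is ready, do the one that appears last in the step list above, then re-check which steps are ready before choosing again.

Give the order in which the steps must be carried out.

g, a, b, d, f, e, c

g is the only step with nothing outstanding, so it goes first.
a, b, f and e are all available; a is listed later → a.
b, f and e are all available; b is listed later → b.
d now also ready, so the ready set is {d, f, e}; d is listed later → d.
Ready: f and e. f is listed later → f.
That leaves e as the only ready step → e.
Next only c has its prerequisites met → c.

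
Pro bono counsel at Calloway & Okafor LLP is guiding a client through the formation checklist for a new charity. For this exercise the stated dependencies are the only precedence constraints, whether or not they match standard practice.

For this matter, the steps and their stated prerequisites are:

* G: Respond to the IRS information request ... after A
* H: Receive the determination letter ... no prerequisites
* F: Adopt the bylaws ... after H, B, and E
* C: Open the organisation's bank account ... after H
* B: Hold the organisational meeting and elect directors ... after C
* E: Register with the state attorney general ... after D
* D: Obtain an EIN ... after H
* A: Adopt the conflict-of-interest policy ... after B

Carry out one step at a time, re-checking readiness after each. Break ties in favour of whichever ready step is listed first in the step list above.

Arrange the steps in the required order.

H is the only step with nothing outstanding, so it goes first.
Now C and D have their prerequisites met. C is listed earlier, so C next.
B now also ready, so the ready set is {B, D}; B is listed earlier → B.
Now D and A have their prerequisites met. D is listed earlier, so D next.
E and A are both available; E is listed earlier → E.
Ready: F and A. F is listed earlier → F.
A needed B, now all done → A.
Next only G has its prerequisites met → G.

H → C → B → D → E → F → A → G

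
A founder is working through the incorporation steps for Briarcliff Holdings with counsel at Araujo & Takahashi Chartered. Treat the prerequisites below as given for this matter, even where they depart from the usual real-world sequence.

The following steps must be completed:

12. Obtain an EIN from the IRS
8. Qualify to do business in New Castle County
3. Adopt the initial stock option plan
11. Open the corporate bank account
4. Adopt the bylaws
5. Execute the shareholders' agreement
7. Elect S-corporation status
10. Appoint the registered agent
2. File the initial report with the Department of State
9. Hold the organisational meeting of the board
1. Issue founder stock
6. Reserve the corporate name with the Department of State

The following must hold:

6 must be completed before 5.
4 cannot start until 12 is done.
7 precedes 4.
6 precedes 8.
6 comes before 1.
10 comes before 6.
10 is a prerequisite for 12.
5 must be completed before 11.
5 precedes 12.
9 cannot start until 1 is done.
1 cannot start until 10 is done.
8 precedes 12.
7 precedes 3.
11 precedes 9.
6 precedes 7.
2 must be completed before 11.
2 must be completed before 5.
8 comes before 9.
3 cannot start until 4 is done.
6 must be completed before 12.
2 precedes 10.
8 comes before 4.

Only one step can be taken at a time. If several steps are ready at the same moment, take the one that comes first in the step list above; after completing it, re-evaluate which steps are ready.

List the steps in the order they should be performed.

2, 10, 6, 8, 5, 12, 11, 7, 4, 3, 1, 9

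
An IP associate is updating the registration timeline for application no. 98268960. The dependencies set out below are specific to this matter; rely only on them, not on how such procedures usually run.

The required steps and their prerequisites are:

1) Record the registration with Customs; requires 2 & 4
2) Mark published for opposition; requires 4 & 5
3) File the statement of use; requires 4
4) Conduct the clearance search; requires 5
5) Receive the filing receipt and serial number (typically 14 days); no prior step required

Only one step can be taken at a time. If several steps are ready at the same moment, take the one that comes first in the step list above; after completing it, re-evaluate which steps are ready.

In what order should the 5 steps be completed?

5, 4, 2, 1, 3

5 has no prerequisites → 5 first.
4 needed 5, now all done → 4.
Now 2 and 3 have their prerequisites met. 2 is listed earlier, so 2 next.
Now 1 and 3 have their prerequisites met. 1 is listed earlier, so 1 next.
3 is the only step now ready → 3.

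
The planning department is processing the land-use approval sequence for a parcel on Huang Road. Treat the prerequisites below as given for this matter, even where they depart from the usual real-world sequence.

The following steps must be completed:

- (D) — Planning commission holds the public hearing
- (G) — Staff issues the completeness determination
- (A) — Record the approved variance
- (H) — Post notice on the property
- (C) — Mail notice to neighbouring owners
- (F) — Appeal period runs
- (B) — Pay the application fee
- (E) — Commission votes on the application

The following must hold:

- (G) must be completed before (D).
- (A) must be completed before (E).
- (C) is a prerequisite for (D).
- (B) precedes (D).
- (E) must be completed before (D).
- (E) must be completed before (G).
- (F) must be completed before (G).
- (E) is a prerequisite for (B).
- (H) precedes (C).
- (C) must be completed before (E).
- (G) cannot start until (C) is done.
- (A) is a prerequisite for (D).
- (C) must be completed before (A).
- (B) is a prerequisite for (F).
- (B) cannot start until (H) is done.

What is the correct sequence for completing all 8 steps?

(H) → (C) → (A) → (E) → (B) → (F) → (G) → (D)

Only (H) has no prerequisites, so it is first.
Next only (C) has its prerequisites met → (C).
(A) needed (C), now all done → (A).
(E) needed (A) and (C), now all done → (E).
(B) is the only step now ready → (B).
(F) is the only step now ready → (F).
(G) is the only step now ready → (G).
(D) is the only step now ready → (D).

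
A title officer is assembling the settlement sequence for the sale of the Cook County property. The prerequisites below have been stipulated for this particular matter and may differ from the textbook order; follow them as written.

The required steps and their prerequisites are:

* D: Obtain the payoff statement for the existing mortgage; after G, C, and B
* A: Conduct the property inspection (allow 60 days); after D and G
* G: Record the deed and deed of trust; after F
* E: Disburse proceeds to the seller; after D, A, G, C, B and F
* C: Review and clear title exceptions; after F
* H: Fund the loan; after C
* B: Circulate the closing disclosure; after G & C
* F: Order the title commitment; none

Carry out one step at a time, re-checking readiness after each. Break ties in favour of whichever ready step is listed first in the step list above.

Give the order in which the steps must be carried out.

F, G, C, H, B, D, A, E

F is the only step with nothing outstanding, so it goes first.
G and C are both available; G is listed earlier → G.
Next only C has its prerequisites met → C.
Ready: H and B. H is listed earlier → H.
B needed G and C, now all done → B.
D needed G, C and B, now all done → D.
A needed D and G, now all done → A.
E is the only step now ready → E.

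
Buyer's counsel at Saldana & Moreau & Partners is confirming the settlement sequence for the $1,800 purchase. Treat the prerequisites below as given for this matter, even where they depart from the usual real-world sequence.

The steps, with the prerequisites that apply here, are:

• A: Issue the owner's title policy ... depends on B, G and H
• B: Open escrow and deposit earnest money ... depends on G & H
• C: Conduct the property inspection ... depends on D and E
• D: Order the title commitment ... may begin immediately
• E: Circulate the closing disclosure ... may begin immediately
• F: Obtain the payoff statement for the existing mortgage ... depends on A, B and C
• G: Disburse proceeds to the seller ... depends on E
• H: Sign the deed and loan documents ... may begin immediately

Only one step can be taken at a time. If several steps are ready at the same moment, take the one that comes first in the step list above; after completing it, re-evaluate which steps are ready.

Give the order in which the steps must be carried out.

D, E, C, G, H, B, A, F

D, E and H have no prerequisites; D is listed earlier, so D is first.
E and H are both available; E is listed earlier → E.
Now C, G and H have their prerequisites met. C is listed earlier, so C next.
G and H are both available; G is listed earlier → G.
That leaves H as the only ready step → H.
Next only B has its prerequisites met → B.
A is the only step now ready → A.
That leaves F as the only ready step → F.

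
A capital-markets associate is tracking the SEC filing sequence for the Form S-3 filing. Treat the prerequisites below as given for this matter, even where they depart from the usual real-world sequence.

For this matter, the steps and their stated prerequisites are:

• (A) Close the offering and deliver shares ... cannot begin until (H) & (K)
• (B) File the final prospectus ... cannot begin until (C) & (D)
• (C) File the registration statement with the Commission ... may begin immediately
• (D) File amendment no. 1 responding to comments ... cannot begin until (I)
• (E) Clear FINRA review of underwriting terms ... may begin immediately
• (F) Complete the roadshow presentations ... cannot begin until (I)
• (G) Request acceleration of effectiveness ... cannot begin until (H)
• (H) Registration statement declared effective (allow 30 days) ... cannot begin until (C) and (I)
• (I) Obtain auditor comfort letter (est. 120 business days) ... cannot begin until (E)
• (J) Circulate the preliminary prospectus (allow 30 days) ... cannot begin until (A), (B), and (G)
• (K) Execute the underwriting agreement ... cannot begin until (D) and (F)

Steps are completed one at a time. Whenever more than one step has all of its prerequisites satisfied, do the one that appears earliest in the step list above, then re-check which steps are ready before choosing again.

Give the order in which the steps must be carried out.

(C) → (E) → (I) → (D) → (B) → (F) → (H) → (G) → (K) → (A) → (J)

Nothing is required for (C) and (E). (C) is listed earlier → (C) first.
(E) is the only step now ready → (E).
(I) is the only step now ready → (I).
Ready: (D), (F) and (H). (D) is listed earlier → (D).
Ready: (B), (F) and (H). (B) is listed earlier → (B).
Now (F) and (H) have their prerequisites met. (F) is listed earlier, so (F) next.
(K) now also ready, so the ready set is {(H), (K)}; (H) is listed earlier → (H).
Ready: (G) and (K). (G) is listed earlier → (G).
(K) is the only step now ready → (K).
(A) needed (H) and (K), now all done → (A).
(J) needed (A), (B) and (G), now all done → (J).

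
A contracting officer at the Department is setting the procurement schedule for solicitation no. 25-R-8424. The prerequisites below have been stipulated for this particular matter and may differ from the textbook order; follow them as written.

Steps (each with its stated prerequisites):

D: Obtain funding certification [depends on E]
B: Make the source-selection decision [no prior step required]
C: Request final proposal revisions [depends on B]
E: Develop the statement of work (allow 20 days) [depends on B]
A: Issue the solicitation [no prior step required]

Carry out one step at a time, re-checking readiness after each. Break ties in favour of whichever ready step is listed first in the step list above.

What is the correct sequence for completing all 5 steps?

Nothing is required for B and A. B is listed earlier → B first.
C and E now also ready, so the ready set is {C, E, A}; C is listed earlier → C.
Ready: E and A. E is listed earlier → E.
Ready: D and A. D is listed earlier → D.
Next only A has its prerequisites met → A.

B, C, E, D, A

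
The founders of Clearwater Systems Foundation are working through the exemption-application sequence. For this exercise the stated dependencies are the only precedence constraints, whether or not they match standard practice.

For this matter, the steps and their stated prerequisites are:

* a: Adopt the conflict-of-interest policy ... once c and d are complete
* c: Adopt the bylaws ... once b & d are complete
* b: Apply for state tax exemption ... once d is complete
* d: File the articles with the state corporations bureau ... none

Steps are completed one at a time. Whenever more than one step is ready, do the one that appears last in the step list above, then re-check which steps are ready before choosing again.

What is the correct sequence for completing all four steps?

d, b, c, a

d has no prerequisites → d first.
b is the only step now ready → b.
c needed d and b, now all done → c.
Next only a has its prerequisites met → a.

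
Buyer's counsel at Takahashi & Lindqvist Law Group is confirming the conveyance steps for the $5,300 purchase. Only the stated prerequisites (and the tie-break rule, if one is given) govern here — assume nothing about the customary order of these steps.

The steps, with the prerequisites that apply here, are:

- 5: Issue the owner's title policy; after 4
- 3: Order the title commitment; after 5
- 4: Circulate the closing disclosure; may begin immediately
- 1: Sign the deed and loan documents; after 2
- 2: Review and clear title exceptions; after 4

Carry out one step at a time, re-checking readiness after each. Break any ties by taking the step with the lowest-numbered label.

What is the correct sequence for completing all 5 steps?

4 2 1 5 3

Only 4 has no prerequisites, so it is first.
2 and 5 are both available; 2 has the earlier label → 2.
Ready: 1 and 5. 1 has the earlier label → 1.
5 needed 4, now all done → 5.
3 needed 5, now all done → 3.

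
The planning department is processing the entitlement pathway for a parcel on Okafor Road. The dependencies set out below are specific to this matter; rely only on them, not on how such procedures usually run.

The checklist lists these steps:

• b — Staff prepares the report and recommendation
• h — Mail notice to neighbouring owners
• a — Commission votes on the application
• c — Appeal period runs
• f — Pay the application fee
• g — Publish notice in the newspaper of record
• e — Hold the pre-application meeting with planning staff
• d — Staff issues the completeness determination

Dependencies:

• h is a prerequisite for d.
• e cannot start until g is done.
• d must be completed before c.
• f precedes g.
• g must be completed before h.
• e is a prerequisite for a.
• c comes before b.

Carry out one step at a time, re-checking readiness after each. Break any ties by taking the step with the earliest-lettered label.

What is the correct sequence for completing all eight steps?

f is the only step with nothing outstanding, so it goes first.
g needed f, now all done → g.
Ready: e and h. e has the earlier label → e.
a now also ready, so the ready set is {a, h}; a has the earlier label → a.
h needed g, now all done → h.
That leaves d as the only ready step → d.
Next only c has its prerequisites met → c.
b needed c, now all done → b.

f, g, e, a, h, d, c, b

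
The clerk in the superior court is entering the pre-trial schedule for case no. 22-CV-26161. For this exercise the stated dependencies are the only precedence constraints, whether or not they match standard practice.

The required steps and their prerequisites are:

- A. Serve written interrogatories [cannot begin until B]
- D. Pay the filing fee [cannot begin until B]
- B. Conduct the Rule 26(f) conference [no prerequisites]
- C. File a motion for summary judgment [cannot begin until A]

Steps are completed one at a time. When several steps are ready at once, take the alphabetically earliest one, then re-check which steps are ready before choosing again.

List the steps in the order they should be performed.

B is the only step with nothing outstanding, so it goes first.
Ready: A and D. A has the earlier label → A.
Now C and D have their prerequisites met. C has the earlier label, so C next.
That leaves D as the only ready step → D.

B, A, C, D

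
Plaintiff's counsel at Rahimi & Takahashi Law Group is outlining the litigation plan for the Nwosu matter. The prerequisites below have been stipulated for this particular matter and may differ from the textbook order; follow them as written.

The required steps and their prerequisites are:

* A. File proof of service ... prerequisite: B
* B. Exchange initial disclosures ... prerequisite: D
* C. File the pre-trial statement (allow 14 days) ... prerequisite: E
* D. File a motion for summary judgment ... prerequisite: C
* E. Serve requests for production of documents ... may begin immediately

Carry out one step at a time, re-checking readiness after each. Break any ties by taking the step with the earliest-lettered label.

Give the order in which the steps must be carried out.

Only E has no prerequisites, so it is first.
C needed E, now all done → C.
That leaves D as the only ready step → D.
That leaves B as the only ready step → B.
A needed B, now all done → A.

E → C → D → B → A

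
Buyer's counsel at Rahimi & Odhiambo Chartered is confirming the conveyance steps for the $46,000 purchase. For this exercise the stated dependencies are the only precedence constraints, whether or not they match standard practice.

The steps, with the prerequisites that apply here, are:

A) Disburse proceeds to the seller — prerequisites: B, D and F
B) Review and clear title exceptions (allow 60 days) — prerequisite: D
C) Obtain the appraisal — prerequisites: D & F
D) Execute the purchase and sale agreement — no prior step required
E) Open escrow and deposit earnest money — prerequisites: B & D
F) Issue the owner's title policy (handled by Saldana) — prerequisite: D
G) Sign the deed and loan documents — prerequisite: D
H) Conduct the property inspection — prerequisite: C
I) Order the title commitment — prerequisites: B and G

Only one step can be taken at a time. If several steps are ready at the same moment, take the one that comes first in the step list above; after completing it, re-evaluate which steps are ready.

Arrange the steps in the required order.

Only D has no prerequisites, so it is first.
Now B, F and G have their prerequisites met. B is listed earlier, so B next.
E now also ready, so the ready set is {E, F, G}; E is listed earlier → E.
Now F and G have their prerequisites met. F is listed earlier, so F next.
A and C now also ready, so the ready set is {A, C, G}; A is listed earlier → A.
Ready: C and G. C is listed earlier → C.
G and H are both available; G is listed earlier → G.
I now also ready, so the ready set is {H, I}; H is listed earlier → H.
I needed B and G, now all done → I.

D B E F A C G H I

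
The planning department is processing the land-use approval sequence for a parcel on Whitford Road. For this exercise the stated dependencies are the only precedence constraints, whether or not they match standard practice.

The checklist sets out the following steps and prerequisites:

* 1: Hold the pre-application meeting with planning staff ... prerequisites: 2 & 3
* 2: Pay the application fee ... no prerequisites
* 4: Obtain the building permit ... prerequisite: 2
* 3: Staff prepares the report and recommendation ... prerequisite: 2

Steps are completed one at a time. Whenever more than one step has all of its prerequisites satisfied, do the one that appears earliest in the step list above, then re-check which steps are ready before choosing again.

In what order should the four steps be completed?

2 → 4 → 3 → 1

2 has no prerequisites → 2 first.
4 and 3 are both available; 4 is listed earlier → 4.
3 needed 2, now all done → 3.
1 is the only step now ready → 1.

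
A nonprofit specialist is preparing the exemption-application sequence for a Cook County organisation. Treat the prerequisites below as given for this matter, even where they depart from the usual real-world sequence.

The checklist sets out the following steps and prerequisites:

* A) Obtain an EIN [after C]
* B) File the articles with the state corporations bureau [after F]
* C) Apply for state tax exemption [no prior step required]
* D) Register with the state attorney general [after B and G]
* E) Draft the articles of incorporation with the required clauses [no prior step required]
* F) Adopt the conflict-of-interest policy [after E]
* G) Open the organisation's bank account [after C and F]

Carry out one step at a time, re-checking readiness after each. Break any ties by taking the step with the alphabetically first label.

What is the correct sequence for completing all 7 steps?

Nothing is required for C and E. C has the earlier label → C first.
Now A and E have their prerequisites met. A has the earlier label, so A next.
E is the only step now ready → E.
F needed E, now all done → F.
Ready: B and G. B has the earlier label → B.
G needed C and F, now all done → G.
D needed B and G, now all done → D.

C, A, E, F, B, G, D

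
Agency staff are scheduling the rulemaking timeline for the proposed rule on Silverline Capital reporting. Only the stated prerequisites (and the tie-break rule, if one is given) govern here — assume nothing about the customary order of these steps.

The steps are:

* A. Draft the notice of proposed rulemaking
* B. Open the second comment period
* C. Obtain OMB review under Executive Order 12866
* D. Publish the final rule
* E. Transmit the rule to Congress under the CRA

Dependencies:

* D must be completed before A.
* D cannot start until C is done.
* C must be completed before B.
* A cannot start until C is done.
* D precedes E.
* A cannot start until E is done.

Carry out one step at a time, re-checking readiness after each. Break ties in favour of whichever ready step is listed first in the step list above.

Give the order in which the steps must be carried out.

C → B → D → E → A

Only C has no prerequisites, so it is first.
Now B and D have their prerequisites met. B is listed earlier, so B next.
That leaves D as the only ready step → D.
E needed D, now all done → E.
A needed C, D and E, now all done → A.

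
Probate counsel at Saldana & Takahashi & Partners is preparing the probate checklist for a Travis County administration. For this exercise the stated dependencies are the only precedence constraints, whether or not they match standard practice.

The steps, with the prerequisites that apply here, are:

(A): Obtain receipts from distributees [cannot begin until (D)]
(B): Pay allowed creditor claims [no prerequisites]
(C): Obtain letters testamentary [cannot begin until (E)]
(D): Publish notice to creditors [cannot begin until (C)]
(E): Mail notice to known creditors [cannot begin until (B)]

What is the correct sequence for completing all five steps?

(B) (E) (C) (D) (A)

Only (B) has no prerequisites, so it is first.
(E) is the only step now ready → (E).
(C) needed (E), now all done → (C).
(D) needed (C), now all done → (D).
Next only (A) has its prerequisites met → (A).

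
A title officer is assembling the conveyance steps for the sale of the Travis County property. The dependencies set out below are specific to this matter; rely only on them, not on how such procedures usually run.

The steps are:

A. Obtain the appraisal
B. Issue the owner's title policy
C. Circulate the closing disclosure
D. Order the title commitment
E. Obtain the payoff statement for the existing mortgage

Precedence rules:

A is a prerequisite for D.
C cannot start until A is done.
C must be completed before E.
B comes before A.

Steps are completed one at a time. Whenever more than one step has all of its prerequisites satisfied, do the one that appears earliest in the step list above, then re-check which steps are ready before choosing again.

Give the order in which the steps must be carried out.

B A C D E

B has no prerequisites → B first.
A needed B, now all done → A.
Now C and D have their prerequisites met. C is listed earlier, so C next.
E now also ready, so the ready set is {D, E}; D is listed earlier → D.
E is the only step now ready → E.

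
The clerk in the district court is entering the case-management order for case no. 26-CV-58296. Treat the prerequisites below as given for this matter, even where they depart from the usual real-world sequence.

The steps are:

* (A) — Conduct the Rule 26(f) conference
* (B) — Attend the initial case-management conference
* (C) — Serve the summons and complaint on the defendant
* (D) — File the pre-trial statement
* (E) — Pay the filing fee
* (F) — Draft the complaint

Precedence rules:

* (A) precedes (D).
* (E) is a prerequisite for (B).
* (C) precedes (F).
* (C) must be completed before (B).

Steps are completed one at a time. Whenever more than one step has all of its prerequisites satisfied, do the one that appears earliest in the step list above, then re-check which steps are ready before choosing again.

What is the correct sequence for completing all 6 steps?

(A), (C), (D), (E), (B), (F)

Nothing is required for (A), (C) and (E). (A) is listed earlier → (A) first.
(D) now also ready, so the ready set is {(C), (D), (E)}; (C) is listed earlier → (C).
Ready: (D), (E) and (F). (D) is listed earlier → (D).
Now (E) and (F) have their prerequisites met. (E) is listed earlier, so (E) next.
Ready: (B) and (F). (B) is listed earlier → (B).
Next only (F) has its prerequisites met → (F).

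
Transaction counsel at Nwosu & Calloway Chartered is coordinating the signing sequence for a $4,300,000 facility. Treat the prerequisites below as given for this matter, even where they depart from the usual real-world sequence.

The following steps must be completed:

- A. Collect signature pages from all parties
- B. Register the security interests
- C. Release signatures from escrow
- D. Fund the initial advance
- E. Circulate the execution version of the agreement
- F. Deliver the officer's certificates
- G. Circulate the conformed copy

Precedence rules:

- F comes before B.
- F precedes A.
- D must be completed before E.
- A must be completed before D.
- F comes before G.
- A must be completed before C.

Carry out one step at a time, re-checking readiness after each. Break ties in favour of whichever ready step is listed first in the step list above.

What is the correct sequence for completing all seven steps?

F is the only step with nothing outstanding, so it goes first.
Ready: A, B and G. A is listed earlier → A.
B, C, D and G are all available; B is listed earlier → B.
Ready: C, D and G. C is listed earlier → C.
D and G are both available; D is listed earlier → D.
Now E and G have their prerequisites met. E is listed earlier, so E next.
That leaves G as the only ready step → G.

F, A, B, C, D, E, G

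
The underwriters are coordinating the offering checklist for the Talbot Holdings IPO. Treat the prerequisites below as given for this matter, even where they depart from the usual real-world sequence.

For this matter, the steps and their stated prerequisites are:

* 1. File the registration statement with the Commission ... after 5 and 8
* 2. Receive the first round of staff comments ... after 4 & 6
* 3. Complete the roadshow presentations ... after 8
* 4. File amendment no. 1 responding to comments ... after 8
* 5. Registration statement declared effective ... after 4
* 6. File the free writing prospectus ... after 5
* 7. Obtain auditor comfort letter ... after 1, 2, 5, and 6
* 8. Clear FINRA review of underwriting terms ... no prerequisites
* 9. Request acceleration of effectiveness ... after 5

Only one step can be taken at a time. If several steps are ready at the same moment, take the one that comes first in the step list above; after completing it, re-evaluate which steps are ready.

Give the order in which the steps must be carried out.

8 is the only step with nothing outstanding, so it goes first.
3 and 4 are both available; 3 is listed earlier → 3.
Next only 4 has its prerequisites met → 4.
Next only 5 has its prerequisites met → 5.
1, 6 and 9 are all available; 1 is listed earlier → 1.
6 and 9 are both available; 6 is listed earlier → 6.
Now 2 and 9 have their prerequisites met. 2 is listed earlier, so 2 next.
7 now also ready, so the ready set is {7, 9}; 7 is listed earlier → 7.
9 needed 5, now all done → 9.

8 → 3 → 4 → 5 → 1 → 6 → 2 → 7 → 9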